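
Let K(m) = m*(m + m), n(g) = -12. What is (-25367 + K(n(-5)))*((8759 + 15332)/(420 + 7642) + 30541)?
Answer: -6175594230007/8062 ≈ -7.6601e+8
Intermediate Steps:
K(m) = 2*m**2 (K(m) = m*(2*m) = 2*m**2)
(-25367 + K(n(-5)))*((8759 + 15332)/(420 + 7642) + 30541) = (-25367 + 2*(-12)**2)*((8759 + 15332)/(420 + 7642) + 30541) = (-25367 + 2*144)*(24091/8062 + 30541) = (-25367 + 288)*(24091*(1/8062) + 30541) = -25079*(24091/8062 + 30541) = -25079*246245633/8062 = -6175594230007/8062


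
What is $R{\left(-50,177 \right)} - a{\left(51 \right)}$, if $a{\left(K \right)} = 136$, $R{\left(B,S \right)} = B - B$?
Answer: $-136$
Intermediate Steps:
$R{\left(B,S \right)} = 0$
$R{\left(-50,177 \right)} - a{\left(51 \right)} = 0 - 136 = -136$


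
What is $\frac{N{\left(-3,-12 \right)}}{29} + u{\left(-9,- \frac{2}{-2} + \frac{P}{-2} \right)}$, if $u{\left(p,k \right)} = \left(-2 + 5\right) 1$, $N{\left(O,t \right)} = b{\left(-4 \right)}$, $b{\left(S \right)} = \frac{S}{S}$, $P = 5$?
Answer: $\frac{88}{29} \approx 3.0345$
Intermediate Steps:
$b{\left(S \right)} = 1$
$N{\left(O,t \right)} = 1$
$u{\left(p,k \right)} = 3$ ($u{\left(p,k \right)} = 3 \cdot 1 = 3$)
$\frac{N{\left(-3,-12 \right)}}{29} + u{\left(-9,- \frac{2}{-2} + \frac{P}{-2} \right)} = \frac{1}{29} \cdot 1 + 3 = \frac{1}{29} + 3 = \frac{88}{29}$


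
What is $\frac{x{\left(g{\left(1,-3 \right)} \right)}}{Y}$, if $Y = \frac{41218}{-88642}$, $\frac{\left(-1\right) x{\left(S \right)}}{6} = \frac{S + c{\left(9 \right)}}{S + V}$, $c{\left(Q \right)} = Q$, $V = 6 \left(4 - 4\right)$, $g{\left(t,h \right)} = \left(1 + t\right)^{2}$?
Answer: $\frac{1728519}{41218} \approx 41.936$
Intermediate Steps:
$V = 0$ ($V = 6 \cdot 0 = 0$)
$x{\left(S \right)} = - \frac{6 \left(9 + S\right)}{S}$ ($x{\left(S \right)} = - 6 \frac{S + 9}{S + 0} = - 6 \frac{9 + S}{S} = - \frac{6 \left(9 + S\right)}{S}$)
$Y = - \frac{20609}{44321}$ ($Y = 41218 \left(- \frac{1}{88642}\right) = - \frac{20609}{44321} \approx -0.46499$)
$\frac{x{\left(g{\left(1,-3 \right)} \right)}}{Y} = \frac{-6 - \frac{54}{\left(1 + 1\right)^{2}}}{- \frac{20609}{44321}} = \left(-6 - \frac{54}{2^{2}}\right) \left(- \frac{44321}{20609}\right) = \left(-6 - \frac{54}{4}\right) \left(- \frac{44321}{20609}\right) = \left(-6 - \frac{27}{2}\right) \left(- \frac{44321}{20609}\right) = \left(- \frac{39}{2}\right) \left(- \frac{44321}{20609}\right) = \frac{1728519}{41218}$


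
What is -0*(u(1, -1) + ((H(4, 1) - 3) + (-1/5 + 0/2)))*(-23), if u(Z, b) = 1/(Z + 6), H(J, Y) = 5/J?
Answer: 0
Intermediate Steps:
u(Z, b) = 1/(6 + Z)
-0*(u(1, -1) + ((H(4, 1) - 3) + (-1/5 + 0/2)))*(-23) = -0*(1/(6 + 1) + ((5/4 - 3) + (-1/5 + 0/2)))*(-23) = -0*(1/7 + ((5*(¼) - 3) + (-1*⅕ + 0*(½))))*(-23) = -0*(⅐ + ((5/4 - 3) + (-⅕ + 0)))*(-23) = -0*(⅐ + (-7/4 - ⅕))*(-23) = -0*(⅐ - 39/20)*(-23) = -0*(-253)/140*(-23) = -8*0*(-23) = 0*(-23) = 0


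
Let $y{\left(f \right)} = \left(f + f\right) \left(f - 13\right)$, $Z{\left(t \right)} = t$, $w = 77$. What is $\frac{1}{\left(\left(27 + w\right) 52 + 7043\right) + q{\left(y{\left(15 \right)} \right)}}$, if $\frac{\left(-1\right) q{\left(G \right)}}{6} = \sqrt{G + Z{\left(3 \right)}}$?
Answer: $\frac{12451}{155025133} + \frac{18 \sqrt{7}}{155025133} \approx 8.0623 \cdot 10^{-5}$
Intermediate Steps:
$y{\left(f \right)} = 2 f \left(-13 + f\right)$
$q{\left(G \right)} = - 6 \sqrt{3 + G}$ ($q{\left(G \right)} = - 6 \sqrt{G + 3} = - 6 \sqrt{3 + G}$)
$\frac{1}{\left(\left(27 + w\right) 52 + 7043\right) + q{\left(y{\left(15 \right)} \right)}} = \frac{1}{\left(\left(27 + 77\right) 52 + 7043\right) - 6 \sqrt{3 + 2 \cdot 15 \left(-13 + 15\right)}} = \frac{1}{\left(104 \cdot 52 + 7043\right) - 6 \sqrt{3 + 2 \cdot 15 \cdot 2}} = \frac{1}{\left(5408 + 7043\right) - 6 \sqrt{3 + 60}} = \frac{1}{12451 - 6 \sqrt{63}} = \frac{1}{12451 - 6 \cdot 3 \sqrt{7}} = \frac{1}{12451 - 18 \sqrt{7}}$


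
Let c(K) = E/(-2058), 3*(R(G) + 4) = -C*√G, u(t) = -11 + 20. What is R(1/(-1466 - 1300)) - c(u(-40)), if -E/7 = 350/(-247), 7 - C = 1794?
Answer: -20723/5187 + 1787*I*√2766/8298 ≈ -3.9952 + 11.326*I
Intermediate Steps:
C = -1787 (C = 7 - 1*1794 = 7 - 1794 = -1787)
u(t) = 9
R(G) = -4 + 1787*√G/3 (R(G) = -4 + (-(-1787)*√G)/3 = -4 + (1787*√G)/3 = -4 + 1787*√G/3)
E = 2450/247 (E = -2450/(-247) = -2450*(-1)/247 = -7*(-350/247) = 2450/247 ≈ 9.9190)
c(K) = -25/5187 (c(K) = (2450/247)/(-2058) = (2450/247)*(-1/2058) = -25/5187)
R(1/(-1466 - 1300)) - c(u(-40)) = (-4 + 1787*√(1/(-1466 - 1300))/3) - 1*(-25/5187) = (-4 + 1787*√(1/(-2766))/3) + 25/5187 = (-4 + 1787*√(-1/2766)/3) + 25/5187 = (-4 + 1787*(I*√2766/2766)/3) + 25/5187 = (-4 + 1787*I*√2766/8298) + 25/5187 = -20723/5187 + 1787*I*√2766/8298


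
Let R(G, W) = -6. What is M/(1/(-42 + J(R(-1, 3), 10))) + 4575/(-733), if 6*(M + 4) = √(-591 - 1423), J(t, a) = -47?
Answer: 256373/733 - 89*I*√2014/6 ≈ 349.76 - 665.68*I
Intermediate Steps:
M = -4 + I*√2014/6 (M = -4 + √(-591 - 1423)/6 = -4 + √(-2014)/6 = -4 + (I*√2014)/6 = -4 + I*√2014/6 ≈ -4.0 + 7.4796*I)
M/(1/(-42 + J(R(-1, 3), 10))) + 4575/(-733) = (-4 + I*√2014/6)/(1/(-42 - 47)) + 4575/(-733) = (-4 + I*√2014/6)/(1/(-89)) + 4575*(-1/733) = (-4 + I*√2014/6)/(-1/89) - 4575/733 = (-4 + I*√2014/6)*(-89) - 4575/733 = (356 - 89*I*√2014/6) - 4575/733 = 256373/733 - 89*I*√2014/6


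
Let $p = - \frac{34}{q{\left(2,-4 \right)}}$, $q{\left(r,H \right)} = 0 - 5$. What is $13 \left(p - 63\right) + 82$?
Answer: $- \frac{3243}{5} \approx -648.6$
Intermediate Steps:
$q{\left(r,H \right)} = -5$
$p = \frac{34}{5}$ ($p = - \frac{34}{-5} = \left(-34\right) \left(- \frac{1}{5}\right) = \frac{34}{5} \approx 6.8$)
$13 \left(p - 63\right) + 82 = 13 \left(\frac{34}{5} - 63\right) + 82 = 13 \left(- \frac{281}{5}\right) + 82 = - \frac{3653}{5} + 82 = - \frac{3243}{5}$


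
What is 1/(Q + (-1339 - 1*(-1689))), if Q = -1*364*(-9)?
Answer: 1/3626 ≈ 0.00027579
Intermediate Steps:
Q = 3276 (Q = -364*(-9) = 3276)
1/(Q + (-1339 - 1*(-1689))) = 1/(3276 + (-1339 - 1*(-1689))) = 1/(3276 + (-1339 + 1689)) = 1/(3276 + 350) = 1/3626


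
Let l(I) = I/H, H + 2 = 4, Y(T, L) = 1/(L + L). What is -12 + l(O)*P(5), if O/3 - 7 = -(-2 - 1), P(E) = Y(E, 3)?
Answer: -19/2 ≈ -9.5000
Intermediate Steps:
Y(T, L) = 1/(2*L)
P(E) = ⅙ (P(E) = (½)/3 = (½)*(⅓) = ⅙)
O = 30 (O = 21 + 3*(-(-2 - 1)) = 21 + 3*(-1*(-3)) = 21 + 3*3 = 21 + 9 = 30)
H = 2 (H = -2 + 4 = 2)
l(I) = I/2
-12 + l(O)*P(5) = -12 + ((½)*30)*(⅙) = -12 + 15*(⅙) = -12 + 5/2 = -19/2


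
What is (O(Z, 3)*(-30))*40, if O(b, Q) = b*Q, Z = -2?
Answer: 7200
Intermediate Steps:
O(b, Q) = Q*b
(O(Z, 3)*(-30))*40 = ((3*(-2))*(-30))*40 = -6*(-30)*40 = 180*40 = 7200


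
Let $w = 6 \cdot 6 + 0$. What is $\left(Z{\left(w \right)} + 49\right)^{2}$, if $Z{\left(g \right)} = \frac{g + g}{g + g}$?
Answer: $2500$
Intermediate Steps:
$w = 36$ ($w = 36 + 0 = 36$)
$Z{\left(g \right)} = 1$ ($Z{\left(g \right)} = \frac{2 g}{2 g} = 2 g \frac{1}{2 g} = 1$)
$\left(Z{\left(w \right)} + 49\right)^{2} = \left(1 + 49\right)^{2} = 50^{2} = 2500$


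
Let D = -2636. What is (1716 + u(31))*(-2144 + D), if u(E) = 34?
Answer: -8365000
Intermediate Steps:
(1716 + u(31))*(-2144 + D) = (1716 + 34)*(-2144 - 2636) = 1750*(-4780) = -8365000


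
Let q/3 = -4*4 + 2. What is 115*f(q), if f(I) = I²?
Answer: 202860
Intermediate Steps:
q = -42 (q = 3*(-4*4 + 2) = 3*(-16 + 2) = 3*(-14) = -42)
115*f(q) = 115*(-42)² = 115*1764 = 202860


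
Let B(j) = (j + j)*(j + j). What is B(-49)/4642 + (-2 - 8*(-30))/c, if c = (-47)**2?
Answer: 11160016/5127089 ≈ 2.1767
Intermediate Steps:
c = 2209
B(j) = 4*j**2 (B(j) = (2*j)*(2*j) = 4*j**2)
B(-49)/4642 + (-2 - 8*(-30))/c = (4*(-49)**2)/4642 + (-2 - 8*(-30))/2209 = (4*2401)*(1/4642) + (-2 + 240)*(1/2209) = 9604*(1/4642) + 238*(1/2209) = 4802/2321 + 238/2209 = 11160016/5127089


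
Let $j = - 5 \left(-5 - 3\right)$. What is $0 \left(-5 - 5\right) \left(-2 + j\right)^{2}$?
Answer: $0$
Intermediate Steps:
$j = 40$ ($j = \left(-5\right) \left(-8\right) = 40$)
$0 \left(-5 - 5\right) \left(-2 + j\right)^{2} = 0 \left(-5 - 5\right) \left(-2 + 40\right)^{2} = 0 \left(-10\right) 38^{2} = 0 \cdot 1444 = 0$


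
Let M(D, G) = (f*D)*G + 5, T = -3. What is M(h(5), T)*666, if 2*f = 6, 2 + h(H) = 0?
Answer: 15318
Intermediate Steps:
h(H) = -2 (h(H) = -2 + 0 = -2)
f = 3 (f = (½)*6 = 3)
M(D, G) = 5 + 3*D*G (M(D, G) = (3*D)*G + 5 = 3*D*G + 5 = 5 + 3*D*G)
M(h(5), T)*666 = (5 + 3*(-2)*(-3))*666 = (5 + 18)*666 = 23*666 = 15318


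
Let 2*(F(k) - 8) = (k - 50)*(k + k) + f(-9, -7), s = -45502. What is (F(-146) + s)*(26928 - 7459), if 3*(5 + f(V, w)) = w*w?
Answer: -985462373/3 ≈ -3.2849e+8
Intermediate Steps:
f(V, w) = -5 + w²/3 (f(V, w) = -5 + (w*w)/3 = -5 + w²/3)
F(k) = 41/3 + k*(-50 + k) (F(k) = 8 + ((k - 50)*(k + k) + (-5 + (⅓)*(-7)²))/2 = 8 + ((-50 + k)*(2*k) + (-5 + (⅓)*49))/2 = 8 + (2*k*(-50 + k) + (-5 + 49/3))/2 = 8 + (2*k*(-50 + k) + 34/3)/2 = 8 + (34/3 + 2*k*(-50 + k))/2 = 8 + (17/3 + k*(-50 + k)) = 41/3 + k*(-50 + k))
(F(-146) + s)*(26928 - 7459) = ((41/3 + (-146)² - 50*(-146)) - 45502)*(26928 - 7459) = ((41/3 + 21316 + 7300) - 45502)*19469 = (85889/3 - 45502)*19469 = -50617/3*19469 = -985462373/3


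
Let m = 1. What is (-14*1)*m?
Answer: -14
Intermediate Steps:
(-14*1)*m = -14*1*1 = -14*1 = -14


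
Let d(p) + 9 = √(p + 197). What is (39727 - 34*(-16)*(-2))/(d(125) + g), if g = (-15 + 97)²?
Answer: 259460885/45090903 - 38639*√322/45090903 ≈ 5.7388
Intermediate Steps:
g = 6724 (g = 82² = 6724)
d(p) = -9 + √(197 + p) (d(p) = -9 + √(p + 197) = -9 + √(197 + p))
(39727 - 34*(-16)*(-2))/(d(125) + g) = (39727 - 34*(-16)*(-2))/((-9 + √(197 + 125)) + 6724) = (39727 + 544*(-2))/((-9 + √322) + 6724) = (39727 - 1088)/(6715 + √322) = 38639/(6715 + √322)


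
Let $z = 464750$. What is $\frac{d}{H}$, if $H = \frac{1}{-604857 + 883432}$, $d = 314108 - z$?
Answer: $-41965095150$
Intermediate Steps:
$d = -150642$ ($d = 314108 - 464750 = -150642$)
$H = \frac{1}{278575} \approx 3.5897 \cdot 10^{-6}$
$\frac{d}{H} = - 150642 \frac{1}{\frac{1}{278575}} = \left(-150642\right) 278575 = -41965095150$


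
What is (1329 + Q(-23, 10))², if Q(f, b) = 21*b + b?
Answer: 2399401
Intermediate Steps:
Q(f, b) = 22*b
(1329 + Q(-23, 10))² = (1329 + 22*10)² = (1329 + 220)² = 1549² = 2399401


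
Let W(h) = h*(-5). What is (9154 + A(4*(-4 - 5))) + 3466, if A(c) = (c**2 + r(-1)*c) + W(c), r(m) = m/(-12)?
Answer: 14093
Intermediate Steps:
W(h) = -5*h
r(m) = -m/12 (r(m) = m*(-1/12) = -m/12)
A(c) = c**2 - 59*c/12 (A(c) = (c**2 + (-1/12*(-1))*c) - 5*c = (c**2 + c/12) - 5*c = c**2 - 59*c/12)
(9154 + A(4*(-4 - 5))) + 3466 = (9154 + (4*(-4 - 5))*(-59 + 12*(4*(-4 - 5)))/12) + 3466 = (9154 + (4*(-9))*(-59 + 12*(4*(-9)))/12) + 3466 = (9154 + (1/12)*(-36)*(-59 + 12*(-36))) + 3466 = (9154 + (1/12)*(-36)*(-59 - 432)) + 3466 = (9154 + (1/12)*(-36)*(-491)) + 3466 = (9154 + 1473) + 3466 = 10627 + 3466 = 14093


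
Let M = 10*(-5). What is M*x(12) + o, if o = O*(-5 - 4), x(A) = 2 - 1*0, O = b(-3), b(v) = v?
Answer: -73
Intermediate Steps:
O = -3
x(A) = 2 (x(A) = 2 + 0 = 2)
M = -50
o = 27 (o = -3*(-5 - 4) = -3*(-9) = 27)
M*x(12) + o = -50*2 + 27 = -100 + 27 = -73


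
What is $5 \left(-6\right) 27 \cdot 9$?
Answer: $-7290$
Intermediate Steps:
$5 \left(-6\right) 27 \cdot 9 = \left(-30\right) 27 \cdot 9 = \left(-810\right) 9 = -7290$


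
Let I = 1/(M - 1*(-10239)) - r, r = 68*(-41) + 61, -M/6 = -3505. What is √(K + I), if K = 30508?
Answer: 8*√507742707486/31269 ≈ 182.30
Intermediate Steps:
M = 21030 (M = -6*(-3505) = 21030)
r = -2727 (r = -2788 + 61 = -2727)
I = 85270564/31269 (I = 1/(21030 - 1*(-10239)) - 1*(-2727) = 1/(21030 + 10239) + 2727 = 1/31269 + 2727 = 85270564/31269 ≈ 2727.0)
√(K + I) = √(30508 + 85270564/31269) = √(1039225216/31269) = 8*√507742707486/31269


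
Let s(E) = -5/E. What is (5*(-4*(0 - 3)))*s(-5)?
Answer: 60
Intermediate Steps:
(5*(-4*(0 - 3)))*s(-5) = (5*(-4*(0 - 3)))*(-5/(-5)) = (5*(-4*(-3)))*(-5*(-⅕)) = (5*12)*1 = 60*1 = 60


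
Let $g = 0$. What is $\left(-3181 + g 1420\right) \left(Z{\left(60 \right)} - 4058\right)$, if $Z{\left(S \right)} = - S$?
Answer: $13099358$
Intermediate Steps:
$\left(-3181 + g 1420\right) \left(Z{\left(60 \right)} - 4058\right) = \left(-3181 + 0 \cdot 1420\right) \left(\left(-1\right) 60 - 4058\right) = \left(-3181 + 0\right) \left(-60 - 4058\right) = \left(-3181\right) \left(-4118\right) = 13099358$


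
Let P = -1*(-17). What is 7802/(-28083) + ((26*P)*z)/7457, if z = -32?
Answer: -455385466/209414931 ≈ -2.1746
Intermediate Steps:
P = 17
7802/(-28083) + ((26*P)*z)/7457 = 7802/(-28083) + ((26*17)*(-32))/7457 = 7802*(-1/28083) + (442*(-32))*(1/7457) = -7802/28083 - 14144*1/7457 = -7802/28083 - 14144/7457 = -455385466/209414931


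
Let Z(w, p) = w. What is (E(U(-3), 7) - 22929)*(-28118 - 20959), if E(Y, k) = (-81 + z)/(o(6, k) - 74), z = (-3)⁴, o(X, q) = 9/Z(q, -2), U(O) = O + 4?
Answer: 1125286533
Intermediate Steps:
U(O) = 4 + O
o(X, q) = 9/q
z = 81
E(Y, k) = 0 (E(Y, k) = (-81 + 81)/(9/k - 74) = 0/(-74 + 9/k) = 0)
(E(U(-3), 7) - 22929)*(-28118 - 20959) = (0 - 22929)*(-28118 - 20959) = -22929*(-49077) = 1125286533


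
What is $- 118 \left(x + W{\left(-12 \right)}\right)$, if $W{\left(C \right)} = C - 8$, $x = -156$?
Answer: $20768$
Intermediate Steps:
$W{\left(C \right)} = -8 + C$
$- 118 \left(x + W{\left(-12 \right)}\right) = - 118 \left(-156 - 20\right) = \left(-118\right) \left(-176\right) = 20768$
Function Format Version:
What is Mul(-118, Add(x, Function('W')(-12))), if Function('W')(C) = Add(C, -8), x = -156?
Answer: 20768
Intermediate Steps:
Function('W')(C) = Add(-8, C)
Mul(-118, Add(x, Function('W')(-12))) = Mul(-118, Add(-156, Add(-8, -12))) = Mul(-118, Add(-156, -20)) = Mul(-118, -176) = 20768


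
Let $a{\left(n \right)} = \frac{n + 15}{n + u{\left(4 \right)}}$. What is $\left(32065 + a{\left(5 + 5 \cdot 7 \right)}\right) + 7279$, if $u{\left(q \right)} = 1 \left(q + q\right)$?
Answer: $\frac{1888567}{48} \approx 39345.0$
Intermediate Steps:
$u{\left(q \right)} = 2 q$ ($u{\left(q \right)} = 1 \cdot 2 q = 2 q$)
$a{\left(n \right)} = \frac{15 + n}{8 + n}$ ($a{\left(n \right)} = \frac{n + 15}{n + 2 \cdot 4} = \frac{15 + n}{n + 8} = \frac{15 + n}{8 + n}$)
$\left(32065 + a{\left(5 + 5 \cdot 7 \right)}\right) + 7279 = \left(32065 + \frac{15 + \left(5 + 5 \cdot 7\right)}{8 + \left(5 + 5 \cdot 7\right)}\right) + 7279 = \left(32065 + \frac{15 + \left(5 + 35\right)}{8 + \left(5 + 35\right)}\right) + 7279 = \left(32065 + \frac{15 + 40}{8 + 40}\right) + 7279 = \left(32065 + \frac{1}{48} \cdot 55\right) + 7279 = \left(32065 + \frac{55}{48}\right) + 7279 = \frac{1539175}{48} + 7279 = \frac{1888567}{48}$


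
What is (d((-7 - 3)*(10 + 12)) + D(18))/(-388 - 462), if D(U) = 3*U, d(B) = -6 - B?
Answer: -134/425 ≈ -0.31529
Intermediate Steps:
(d((-7 - 3)*(10 + 12)) + D(18))/(-388 - 462) = ((-6 - (-7 - 3)*(10 + 12)) + 3*18)/(-388 - 462) = ((-6 - (-10)*22) + 54)/(-850) = ((-6 - 1*(-220)) + 54)*(-1/850) = ((-6 + 220) + 54)*(-1/850) = (214 + 54)*(-1/850) = 268*(-1/850) = -134/425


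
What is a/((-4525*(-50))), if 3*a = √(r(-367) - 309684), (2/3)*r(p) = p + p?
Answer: I*√310785/678750 ≈ 0.00082133*I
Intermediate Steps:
r(p) = 3*p (r(p) = 3*(p + p)/2 = 3*(2*p)/2 = 3*p)
a = I*√310785/3 (a = √(3*(-367) - 309684)/3 = √(-1101 - 309684)/3 = √(-310785)/3 = (I*√310785)/3 = I*√310785/3 ≈ 185.83*I)
a/((-4525*(-50))) = (I*√310785/3)/((-4525*(-50))) = (I*√310785/3)/226250 = (I*√310785/3)*(1/226250) = I*√310785/678750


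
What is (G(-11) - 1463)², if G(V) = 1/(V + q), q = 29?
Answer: 693426889/324 ≈ 2.1402e+6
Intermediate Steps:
G(V) = 1/(29 + V) (G(V) = 1/(V + 29) = 1/(29 + V))
(G(-11) - 1463)² = (1/(29 - 11) - 1463)² = (1/18 - 1463)² = (-26333/18)² = 693426889/324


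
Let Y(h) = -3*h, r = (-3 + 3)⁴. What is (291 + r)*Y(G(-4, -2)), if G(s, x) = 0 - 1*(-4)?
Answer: -3492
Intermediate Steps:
r = 0 (r = 0⁴ = 0)
G(s, x) = 4 (G(s, x) = 0 + 4 = 4)
(291 + r)*Y(G(-4, -2)) = (291 + 0)*(-3*4) = 291*(-12) = -3492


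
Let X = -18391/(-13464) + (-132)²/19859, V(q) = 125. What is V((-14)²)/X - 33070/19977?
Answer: 129569810270330/2396535231417 ≈ 54.065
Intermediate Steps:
X = 599823605/267381576 (X = -18391*(-1/13464) + 17424*(1/19859) = 18391/13464 + 17424/19859 = 599823605/267381576 ≈ 2.2433)
V((-14)²)/X - 33070/19977 = 125/(599823605/267381576) - 33070/19977 = 125*(267381576/599823605) - 33070*1/19977 = 6684539400/119964721 - 33070/19977 = 129569810270330/2396535231417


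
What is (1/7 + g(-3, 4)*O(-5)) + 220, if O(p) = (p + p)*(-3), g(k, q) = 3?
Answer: 2171/7 ≈ 310.14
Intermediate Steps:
O(p) = -6*p (O(p) = (2*p)*(-3) = -6*p)
(1/7 + g(-3, 4)*O(-5)) + 220 = (1/7 + 3*(-6*(-5))) + 220 = (⅐ + 3*30) + 220 = (⅐ + 90) + 220 = 631/7 + 220 = 2171/7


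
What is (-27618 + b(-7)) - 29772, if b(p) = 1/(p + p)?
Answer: -803461/14 ≈ -57390.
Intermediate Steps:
b(p) = 1/(2*p)
(-27618 + b(-7)) - 29772 = (-27618 + (1/2)/(-7)) - 29772 = (-27618 + (1/2)*(-1/7)) - 29772 = (-27618 - 1/14) - 29772 = -386653/14 - 29772 = -803461/14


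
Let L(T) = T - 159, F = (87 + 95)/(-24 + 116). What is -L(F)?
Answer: 7223/46 ≈ 157.02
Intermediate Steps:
F = 91/46 (F = 182/92 = 182*(1/92) = 91/46 ≈ 1.9783)
L(T) = -159 + T
-L(F) = -(-159 + 91/46) = -1*(-7223/46) = 7223/46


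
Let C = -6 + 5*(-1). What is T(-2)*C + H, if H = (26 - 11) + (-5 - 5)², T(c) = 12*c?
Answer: 379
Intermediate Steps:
C = -11 (C = -6 - 5 = -11)
H = 115 (H = 15 + (-10)² = 15 + 100 = 115)
T(-2)*C + H = (12*(-2))*(-11) + 115 = -24*(-11) + 115 = 264 + 115 = 379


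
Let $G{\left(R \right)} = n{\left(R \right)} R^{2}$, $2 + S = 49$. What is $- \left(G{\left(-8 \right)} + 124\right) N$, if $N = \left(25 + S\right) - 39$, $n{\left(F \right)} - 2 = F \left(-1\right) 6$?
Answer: $-109692$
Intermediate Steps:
$S = 47$ ($S = -2 + 49 = 47$)
$n{\left(F \right)} = 2 - 6 F$ ($n{\left(F \right)} = 2 + F \left(-1\right) 6 = 2 + - F 6 = 2 - 6 F$)
$N = 33$ ($N = \left(25 + 47\right) - 39 = 72 - 39 = 33$)
$G{\left(R \right)} = R^{2} \left(2 - 6 R\right)$ ($G{\left(R \right)} = \left(2 - 6 R\right) R^{2} = R^{2} \left(2 - 6 R\right)$)
$- \left(G{\left(-8 \right)} + 124\right) N = - \left(\left(-8\right)^{2} \left(2 - -48\right) + 124\right) 33 = - \left(64 \left(2 + 48\right) + 124\right) 33 = - \left(64 \cdot 50 + 124\right) 33 = - \left(3200 + 124\right) 33 = - 3324 \cdot 33 = \left(-1\right) 109692 = -109692$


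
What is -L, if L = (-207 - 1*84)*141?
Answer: 41031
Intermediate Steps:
L = -41031 (L = (-207 - 84)*141 = -291*141 = -41031)
-L = -1*(-41031) = 41031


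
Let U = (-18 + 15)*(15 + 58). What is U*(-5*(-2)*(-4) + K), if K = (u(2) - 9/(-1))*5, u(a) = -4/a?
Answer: 1095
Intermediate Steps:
U = -219 (U = -3*73 = -219)
K = 35 (K = (-4/2 - 9/(-1))*5 = (-4*1/2 - 9*(-1))*5 = (-2 - 1*(-9))*5 = (-2 + 9)*5 = 7*5 = 35)
U*(-5*(-2)*(-4) + K) = -219*(-5*(-2)*(-4) + 35) = -219*(10*(-4) + 35) = -219*(-40 + 35) = -219*(-5) = 1095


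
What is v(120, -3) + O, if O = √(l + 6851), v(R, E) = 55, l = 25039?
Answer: 55 + √31890 ≈ 233.58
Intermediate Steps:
O = √31890 (O = √(25039 + 6851) = √31890 ≈ 178.58)
v(120, -3) + O = 55 + √31890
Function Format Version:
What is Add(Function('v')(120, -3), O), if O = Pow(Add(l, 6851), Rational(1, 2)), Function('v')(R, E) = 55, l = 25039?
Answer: Add(55, Pow(31890, Rational(1, 2))) ≈ 233.58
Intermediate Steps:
O = Pow(31890, Rational(1, 2)) (O = Pow(Add(25039, 6851), Rational(1, 2)) = Pow(31890, Rational(1, 2)) ≈ 178.58)
Add(Function('v')(120, -3), O) = Add(55, Pow(31890, Rational(1, 2)))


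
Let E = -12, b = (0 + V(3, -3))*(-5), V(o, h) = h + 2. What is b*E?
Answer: -60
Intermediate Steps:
V(o, h) = 2 + h
b = 5 (b = (0 + (2 - 3))*(-5) = (0 - 1)*(-5) = -1*(-5) = 5)
b*E = 5*(-12) = -60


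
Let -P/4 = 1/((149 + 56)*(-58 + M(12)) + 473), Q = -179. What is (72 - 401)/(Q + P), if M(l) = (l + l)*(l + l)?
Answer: 35092127/19092681 ≈ 1.8380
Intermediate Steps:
M(l) = 4*l² (M(l) = (2*l)*(2*l) = 4*l²)
P = -4/106663 (P = -4/((149 + 56)*(-58 + 4*12²) + 473) = -4/(205*(-58 + 4*144) + 473) = -4/(205*(-58 + 576) + 473) = -4/(205*518 + 473) = -4/(106190 + 473) = -4/106663 ≈ -3.7501e-5)
(72 - 401)/(Q + P) = (72 - 401)/(-179 - 4/106663) = -329/(-19092681/106663) = -329*(-106663/19092681) = 35092127/19092681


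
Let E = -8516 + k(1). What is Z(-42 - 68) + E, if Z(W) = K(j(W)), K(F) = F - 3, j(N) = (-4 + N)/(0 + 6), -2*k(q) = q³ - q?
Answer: -8538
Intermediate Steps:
k(q) = q/2 - q³/2 (k(q) = -(q³ - q)/2 = q/2 - q³/2)
j(N) = -⅔ + N/6 (j(N) = (-4 + N)/6 = (-4 + N)*(⅙) = -⅔ + N/6)
K(F) = -3 + F
E = -8516 (E = -8516 + (½)*1*(1 - 1*1²) = -8516 + (½)*1*(1 - 1*1) = -8516 + (½)*1*(1 - 1) = -8516 + (½)*1*0 = -8516 + 0 = -8516)
Z(W) = -11/3 + W/6 (Z(W) = -3 + (-⅔ + W/6) = -11/3 + W/6)
Z(-42 - 68) + E = (-11/3 + (-42 - 68)/6) - 8516 = (-11/3 + (⅙)*(-110)) - 8516 = (-11/3 - 55/3) - 8516 = -22 - 8516 = -8538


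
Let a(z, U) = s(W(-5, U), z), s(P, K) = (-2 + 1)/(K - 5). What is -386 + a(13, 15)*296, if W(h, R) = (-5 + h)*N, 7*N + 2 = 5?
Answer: -423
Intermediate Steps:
N = 3/7 (N = -2/7 + (⅐)*5 = -2/7 + 5/7 = 3/7 ≈ 0.42857)
W(h, R) = -15/7 + 3*h/7 (W(h, R) = (-5 + h)*(3/7) = -15/7 + 3*h/7)
s(P, K) = -1/(-5 + K)
a(z, U) = -1/(-5 + z)
-386 + a(13, 15)*296 = -386 - 1/(-5 + 13)*296 = -386 - 1/8*296 = -386 - 1*⅛*296 = -386 - ⅛*296 = -386 - 37 = -423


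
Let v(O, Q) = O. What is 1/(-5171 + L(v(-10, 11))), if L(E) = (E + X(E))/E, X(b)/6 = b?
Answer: -1/5164 ≈ -0.00019365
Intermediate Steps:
X(b) = 6*b
L(E) = 7 (L(E) = (E + 6*E)/E = (7*E)/E = 7)
1/(-5171 + L(v(-10, 11))) = 1/(-5171 + 7) = 1/(-5164) = -1/5164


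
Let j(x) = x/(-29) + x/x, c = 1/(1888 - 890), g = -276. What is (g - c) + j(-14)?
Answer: -7945107/28942 ≈ -274.52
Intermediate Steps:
c = 1/998 ≈ 0.0010020
j(x) = 1 - x/29 (j(x) = x*(-1/29) + 1 = -x/29 + 1 = 1 - x/29)
(g - c) + j(-14) = (-276 - 1*1/998) + (1 - 1/29*(-14)) = (-276 - 1/998) + (1 + 14/29) = -275449/998 + 43/29 = -7945107/28942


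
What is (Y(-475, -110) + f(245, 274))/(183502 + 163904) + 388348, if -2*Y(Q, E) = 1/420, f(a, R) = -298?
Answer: 113328116991599/291821040 ≈ 3.8835e+5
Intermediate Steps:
Y(Q, E) = -1/840 (Y(Q, E) = -½/420 = -½*1/420 = -1/840)
(Y(-475, -110) + f(245, 274))/(183502 + 163904) + 388348 = (-1/840 - 298)/(183502 + 163904) + 388348 = -250321/840/347406 + 388348 = -250321/840*1/347406 + 388348 = -250321/291821040 + 388348 = 113328116991599/291821040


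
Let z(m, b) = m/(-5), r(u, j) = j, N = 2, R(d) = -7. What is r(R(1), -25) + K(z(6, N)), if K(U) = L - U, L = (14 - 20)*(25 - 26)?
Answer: -89/5 ≈ -17.800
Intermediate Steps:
L = 6 (L = -6*(-1) = 6)
z(m, b) = -m/5 (z(m, b) = m*(-⅕) = -m/5)
K(U) = 6 - U
r(R(1), -25) + K(z(6, N)) = -25 + (6 - (-1)*6/5) = -25 + (6 - 1*(-6/5)) = -25 + (6 + 6/5) = -25 + 36/5 = -89/5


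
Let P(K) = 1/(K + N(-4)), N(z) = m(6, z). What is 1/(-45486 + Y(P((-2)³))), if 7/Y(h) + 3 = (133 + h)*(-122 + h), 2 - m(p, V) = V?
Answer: -64937/2953724410 ≈ -2.1985e-5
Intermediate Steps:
m(p, V) = 2 - V
N(z) = 2 - z
P(K) = 1/(6 + K) (P(K) = 1/(K + (2 - 1*(-4))) = 1/(K + (2 + 4)) = 1/(K + 6) = 1/(6 + K))
Y(h) = 7/(-3 + (-122 + h)*(133 + h)) (Y(h) = 7/(-3 + (133 + h)*(-122 + h)) = 7/(-3 + (-122 + h)*(133 + h)))
1/(-45486 + Y(P((-2)³))) = 1/(-45486 + 7/(-16229 + (1/(6 + (-2)³))² + 11/(6 + (-2)³))) = 1/(-45486 + 7/(-16229 + (1/(6 - 8))² + 11/(6 - 8))) = 1/(-45486 + 7/(-16229 + (1/(-2))² + 11/(-2))) = 1/(-45486 + 7/(-16229 + (-½)² + 11*(-½))) = 1/(-45486 + 7/(-16229 + ¼ - 11/2)) = 1/(-45486 + 7/(-64937/4)) = 1/(-45486 + 7*(-4/64937)) = 1/(-45486 - 28/64937) = 1/(-2953724410/64937) = -64937/2953724410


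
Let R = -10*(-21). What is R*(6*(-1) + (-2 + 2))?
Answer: -1260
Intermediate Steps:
R = 210
R*(6*(-1) + (-2 + 2)) = 210*(6*(-1) + (-2 + 2)) = 210*(-6 + 0) = 210*(-6) = -1260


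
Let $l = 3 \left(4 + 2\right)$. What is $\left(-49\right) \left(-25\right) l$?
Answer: $22050$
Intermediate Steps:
$l = 18$ ($l = 3 \cdot 6 = 18$)
$\left(-49\right) \left(-25\right) l = \left(-49\right) \left(-25\right) 18 = 1225 \cdot 18 = 22050$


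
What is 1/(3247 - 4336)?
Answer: -1/1089 ≈ -0.00091827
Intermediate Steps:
1/(3247 - 4336) = 1/(-1089) = -1/1089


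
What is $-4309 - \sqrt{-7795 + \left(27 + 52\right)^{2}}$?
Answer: $-4309 - i \sqrt{1554} \approx -4309.0 - 39.421 i$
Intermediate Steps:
$-4309 - \sqrt{-7795 + \left(27 + 52\right)^{2}} = -4309 - \sqrt{-7795 + 79^{2}} = -4309 - \sqrt{-7795 + 6241} = -4309 - \sqrt{-1554} = -4309 - i \sqrt{1554}$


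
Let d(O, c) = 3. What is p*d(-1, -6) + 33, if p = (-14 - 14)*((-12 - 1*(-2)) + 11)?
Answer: -51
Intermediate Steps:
p = -28 (p = -28*((-12 + 2) + 11) = -28*(-10 + 11) = -28*1 = -28)
p*d(-1, -6) + 33 = -28*3 + 33 = -84 + 33 = -51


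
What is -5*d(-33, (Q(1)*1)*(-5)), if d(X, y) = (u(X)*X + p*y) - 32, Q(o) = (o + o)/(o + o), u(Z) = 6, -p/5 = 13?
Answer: -475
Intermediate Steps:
p = -65 (p = -5*13 = -65)
Q(o) = 1 (Q(o) = (2*o)/((2*o)) = (2*o)*(1/(2*o)) = 1)
d(X, y) = -32 - 65*y + 6*X (d(X, y) = (6*X - 65*y) - 32 = (-65*y + 6*X) - 32 = -32 - 65*y + 6*X)
-5*d(-33, (Q(1)*1)*(-5)) = -5*(-32 - 65*1*1*(-5) + 6*(-33)) = -5*(-32 - 65*(-5) - 198) = -5*(-32 + 325 - 198) = -5*95 = -475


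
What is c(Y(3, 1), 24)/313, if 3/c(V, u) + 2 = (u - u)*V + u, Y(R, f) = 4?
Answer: 3/6886 ≈ 0.00043567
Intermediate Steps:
c(V, u) = 3/(-2 + u) (c(V, u) = 3/(-2 + ((u - u)*V + u)) = 3/(-2 + (0*V + u)) = 3/(-2 + (0 + u)) = 3/(-2 + u))
c(Y(3, 1), 24)/313 = (3/(-2 + 24))/313 = (3/22)*(1/313) = 3/6886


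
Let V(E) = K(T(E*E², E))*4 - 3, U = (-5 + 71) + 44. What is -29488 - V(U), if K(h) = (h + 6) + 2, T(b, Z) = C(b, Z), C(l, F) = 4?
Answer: -29533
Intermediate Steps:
T(b, Z) = 4
K(h) = 8 + h (K(h) = (6 + h) + 2 = 8 + h)
U = 110 (U = 66 + 44 = 110)
V(E) = 45 (V(E) = (8 + 4)*4 - 3 = 12*4 - 3 = 48 - 3 = 45)
-29488 - V(U) = -29488 - 1*45 = -29488 - 45 = -29533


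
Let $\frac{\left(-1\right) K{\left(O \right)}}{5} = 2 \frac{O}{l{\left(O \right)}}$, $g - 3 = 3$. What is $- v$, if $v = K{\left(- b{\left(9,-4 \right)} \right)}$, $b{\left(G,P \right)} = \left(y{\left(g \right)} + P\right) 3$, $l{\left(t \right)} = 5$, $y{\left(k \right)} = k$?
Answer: $-12$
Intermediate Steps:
$g = 6$ ($g = 3 + 3 = 6$)
$b{\left(G,P \right)} = 18 + 3 P$ ($b{\left(G,P \right)} = \left(6 + P\right) 3 = 18 + 3 P$)
$K{\left(O \right)} = - 2 O$ ($K{\left(O \right)} = - 5 \cdot 2 \frac{O}{5} = - 5 \frac{2 O}{5} = - 2 O$)
$v = 12$ ($v = - 2 \left(- (18 + 3 \left(-4\right))\right) = - 2 \left(- (18 - 12)\right) = - 2 \left(\left(-1\right) 6\right) = \left(-2\right) \left(-6\right) = 12$)
$- v = \left(-1\right) 12 = -12$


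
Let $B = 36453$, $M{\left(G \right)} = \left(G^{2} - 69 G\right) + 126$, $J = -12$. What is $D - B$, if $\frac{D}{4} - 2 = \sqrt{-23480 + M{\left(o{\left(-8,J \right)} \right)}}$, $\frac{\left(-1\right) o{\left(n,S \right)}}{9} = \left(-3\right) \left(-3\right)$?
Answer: $-36445 + 8 i \sqrt{2801} \approx -36445.0 + 423.4 i$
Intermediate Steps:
$o{\left(n,S \right)} = -81$ ($o{\left(n,S \right)} = - 9 \left(\left(-3\right) \left(-3\right)\right) = \left(-9\right) 9 = -81$)
$M{\left(G \right)} = 126 + G^{2} - 69 G$
$D = 8 + 8 i \sqrt{2801}$ ($D = 8 + 4 \sqrt{-23480 + \left(126 + \left(-81\right)^{2} - -5589\right)} = 8 + 4 \sqrt{-23480 + \left(126 + 6561 + 5589\right)} = 8 + 4 \sqrt{-23480 + 12276} = 8 + 4 \sqrt{-11204} = 8 + 4 \cdot 2 i \sqrt{2801} = 8 + 8 i \sqrt{2801} \approx 8.0 + 423.4 i$)
$D - B = \left(8 + 8 i \sqrt{2801}\right) - 36453 = -36445 + 8 i \sqrt{2801}$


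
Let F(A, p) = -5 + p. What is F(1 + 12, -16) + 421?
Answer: 400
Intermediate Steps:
F(1 + 12, -16) + 421 = (-5 - 16) + 421 = -21 + 421 = 400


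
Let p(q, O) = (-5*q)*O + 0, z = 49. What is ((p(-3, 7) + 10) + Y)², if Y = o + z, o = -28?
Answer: 18496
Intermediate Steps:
p(q, O) = -5*O*q (p(q, O) = -5*O*q + 0 = -5*O*q)
Y = 21 (Y = -28 + 49 = 21)
((p(-3, 7) + 10) + Y)² = ((-5*7*(-3) + 10) + 21)² = ((105 + 10) + 21)² = (115 + 21)² = 136² = 18496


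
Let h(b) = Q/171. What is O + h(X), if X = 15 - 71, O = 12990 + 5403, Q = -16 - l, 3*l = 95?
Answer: 9435466/513 ≈ 18393.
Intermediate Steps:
l = 95/3 (l = (⅓)*95 = 95/3 ≈ 31.667)
Q = -143/3 (Q = -16 - 1*95/3 = -16 - 95/3 = -143/3 ≈ -47.667)
O = 18393
X = -56
h(b) = -143/513 (h(b) = -143/3/171 = -143/3*1/171 = -143/513)
O + h(X) = 18393 - 143/513 = 9435466/513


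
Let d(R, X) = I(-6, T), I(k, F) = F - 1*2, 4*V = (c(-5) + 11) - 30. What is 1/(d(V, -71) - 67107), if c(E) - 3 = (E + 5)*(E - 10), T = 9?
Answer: -1/67100 ≈ -1.4903e-5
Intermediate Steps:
c(E) = 3 + (-10 + E)*(5 + E) (c(E) = 3 + (E + 5)*(E - 10) = 3 + (5 + E)*(-10 + E) = 3 + (-10 + E)*(5 + E))
V = -4 (V = (((-47 + (-5)² - 5*(-5)) + 11) - 30)/4 = (((-47 + 25 + 25) + 11) - 30)/4 = ((3 + 11) - 30)/4 = (14 - 30)/4 = (¼)*(-16) = -4)
I(k, F) = -2 + F (I(k, F) = F - 2 = -2 + F)
d(R, X) = 7 (d(R, X) = -2 + 9 = 7)
1/(d(V, -71) - 67107) = 1/(7 - 67107) = 1/(-67100) = -1/67100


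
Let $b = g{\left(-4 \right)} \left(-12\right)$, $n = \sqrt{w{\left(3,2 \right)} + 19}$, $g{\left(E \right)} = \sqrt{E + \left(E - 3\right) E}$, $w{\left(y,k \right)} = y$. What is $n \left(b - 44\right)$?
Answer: $- 48 \sqrt{33} - 44 \sqrt{22} \approx -482.12$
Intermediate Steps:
$g{\left(E \right)} = \sqrt{E + E \left(-3 + E\right)}$ ($g{\left(E \right)} = \sqrt{E + \left(-3 + E\right) E} = \sqrt{E + E \left(-3 + E\right)}$)
$n = \sqrt{22}$ ($n = \sqrt{3 + 19} = \sqrt{22} \approx 4.6904$)
$b = - 24 \sqrt{6}$ ($b = \sqrt{- 4 \left(-2 - 4\right)} \left(-12\right) = \sqrt{\left(-4\right) \left(-6\right)} \left(-12\right) = \sqrt{24} \left(-12\right) = 2 \sqrt{6} \left(-12\right) = - 24 \sqrt{6} \approx -58.788$)
$n \left(b - 44\right) = \sqrt{22} \left(- 24 \sqrt{6} - 44\right) = \sqrt{22} \left(-44 - 24 \sqrt{6}\right)$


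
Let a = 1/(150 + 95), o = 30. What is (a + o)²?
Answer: 54037201/60025 ≈ 900.25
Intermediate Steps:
a = 1/245 ≈ 0.0040816
(a + o)² = (1/245 + 30)² = (7351/245)² = 54037201/60025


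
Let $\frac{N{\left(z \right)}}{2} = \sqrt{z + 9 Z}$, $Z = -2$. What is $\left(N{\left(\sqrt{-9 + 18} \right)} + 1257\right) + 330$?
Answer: $1587 + 2 i \sqrt{15} \approx 1587.0 + 7.746 i$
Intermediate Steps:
$N{\left(z \right)} = 2 \sqrt{-18 + z}$ ($N{\left(z \right)} = 2 \sqrt{z + 9 \left(-2\right)} = 2 \sqrt{z - 18} = 2 \sqrt{-18 + z}$)
$\left(N{\left(\sqrt{-9 + 18} \right)} + 1257\right) + 330 = \left(2 \sqrt{-18 + \sqrt{-9 + 18}} + 1257\right) + 330 = \left(2 \sqrt{-18 + \sqrt{9}} + 1257\right) + 330 = \left(2 \sqrt{-18 + 3} + 1257\right) + 330 = \left(2 \sqrt{-15} + 1257\right) + 330 = \left(2 i \sqrt{15} + 1257\right) + 330 = \left(1257 + 2 i \sqrt{15}\right) + 330 = 1587 + 2 i \sqrt{15}$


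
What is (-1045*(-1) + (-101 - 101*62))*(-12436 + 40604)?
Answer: -149797424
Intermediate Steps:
(-1045*(-1) + (-101 - 101*62))*(-12436 + 40604) = (1045 + (-101 - 6262))*28168 = (1045 - 6363)*28168 = -5318*28168 = -149797424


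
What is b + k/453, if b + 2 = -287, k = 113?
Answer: -130804/453 ≈ -288.75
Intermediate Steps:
b = -289 (b = -2 - 287 = -289)
b + k/453 = -289 + 113/453 = -130804/453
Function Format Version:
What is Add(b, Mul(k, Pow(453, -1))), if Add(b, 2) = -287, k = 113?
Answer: Rational(-130804, 453) ≈ -288.75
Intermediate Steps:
b = -289 (b = Add(-2, -287) = -289)
Add(b, Mul(k, Pow(453, -1))) = Add(-289, Mul(113, Pow(453, -1))) = Add(-289, Mul(113, Rational(1, 453))) = Add(-289, Rational(113, 453)) = Rational(-130804, 453)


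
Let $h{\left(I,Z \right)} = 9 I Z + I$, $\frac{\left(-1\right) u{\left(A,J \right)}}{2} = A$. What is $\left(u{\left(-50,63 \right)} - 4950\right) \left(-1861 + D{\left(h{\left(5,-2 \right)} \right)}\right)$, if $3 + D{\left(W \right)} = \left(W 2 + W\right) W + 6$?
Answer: $-96112450$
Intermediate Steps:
$u{\left(A,J \right)} = - 2 A$
$h{\left(I,Z \right)} = I + 9 I Z$ ($h{\left(I,Z \right)} = 9 I Z + I = I + 9 I Z$)
$D{\left(W \right)} = 3 + 3 W^{2}$ ($D{\left(W \right)} = -3 + \left(\left(W 2 + W\right) W + 6\right) = -3 + \left(\left(2 W + W\right) W + 6\right) = -3 + \left(3 W W + 6\right) = -3 + \left(3 W^{2} + 6\right) = -3 + \left(6 + 3 W^{2}\right) = 3 + 3 W^{2}$)
$\left(u{\left(-50,63 \right)} - 4950\right) \left(-1861 + D{\left(h{\left(5,-2 \right)} \right)}\right) = \left(\left(-2\right) \left(-50\right) - 4950\right) \left(-1861 + \left(3 + 3 \left(5 \left(1 + 9 \left(-2\right)\right)\right)^{2}\right)\right) = \left(100 - 4950\right) \left(-1861 + \left(3 + 3 \left(5 \left(1 - 18\right)\right)^{2}\right)\right) = - 4850 \left(-1861 + \left(3 + 3 \left(5 \left(-17\right)\right)^{2}\right)\right) = - 4850 \left(-1861 + \left(3 + 3 \left(-85\right)^{2}\right)\right) = - 4850 \left(-1861 + \left(3 + 3 \cdot 7225\right)\right) = - 4850 \left(-1861 + \left(3 + 21675\right)\right) = - 4850 \left(-1861 + 21678\right) = \left(-4850\right) 19817 = -96112450$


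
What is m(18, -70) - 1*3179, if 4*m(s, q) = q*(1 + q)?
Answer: -3943/2 ≈ -1971.5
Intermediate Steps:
m(s, q) = q*(1 + q)/4 (m(s, q) = (q*(1 + q))/4 = q*(1 + q)/4)
m(18, -70) - 1*3179 = (¼)*(-70)*(1 - 70) - 1*3179 = (¼)*(-70)*(-69) - 3179 = 2415/2 - 3179 = -3943/2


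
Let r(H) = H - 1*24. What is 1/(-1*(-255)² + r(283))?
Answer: -1/64766 ≈ -1.5440e-5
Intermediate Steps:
r(H) = -24 + H (r(H) = H - 24 = -24 + H)
1/(-1*(-255)² + r(283)) = 1/(-1*(-255)² + (-24 + 283)) = 1/(-1*65025 + 259) = 1/(-65025 + 259) = 1/(-64766) = -1/64766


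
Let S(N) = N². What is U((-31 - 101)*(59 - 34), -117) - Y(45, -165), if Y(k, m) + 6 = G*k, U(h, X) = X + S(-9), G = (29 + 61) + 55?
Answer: -6555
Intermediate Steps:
G = 145 (G = 90 + 55 = 145)
U(h, X) = 81 + X (U(h, X) = X + (-9)² = X + 81 = 81 + X)
Y(k, m) = -6 + 145*k
U((-31 - 101)*(59 - 34), -117) - Y(45, -165) = (81 - 117) - (-6 + 145*45) = -36 - (-6 + 6525) = -36 - 1*6519 = -36 - 6519 = -6555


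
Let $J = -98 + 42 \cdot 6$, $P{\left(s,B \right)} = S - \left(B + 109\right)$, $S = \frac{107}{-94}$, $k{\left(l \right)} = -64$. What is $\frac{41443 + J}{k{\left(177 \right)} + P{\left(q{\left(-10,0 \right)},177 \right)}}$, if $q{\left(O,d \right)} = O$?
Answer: $- \frac{3910118}{33007} \approx -118.46$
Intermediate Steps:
$S = - \frac{107}{94}$ ($S = 107 \left(- \frac{1}{94}\right) = - \frac{107}{94} \approx -1.1383$)
$P{\left(s,B \right)} = - \frac{10353}{94} - B$ ($P{\left(s,B \right)} = - \frac{107}{94} - \left(B + 109\right) = - \frac{107}{94} - \left(109 + B\right) = - \frac{10353}{94} - B$)
$J = 154$ ($J = -98 + 252 = 154$)
$\frac{41443 + J}{k{\left(177 \right)} + P{\left(q{\left(-10,0 \right)},177 \right)}} = \frac{41443 + 154}{-64 - \frac{26991}{94}} = \frac{41597}{-64 - \frac{26991}{94}} = \frac{41597}{- \frac{33007}{94}} = 41597 \left(- \frac{94}{33007}\right) = - \frac{3910118}{33007}$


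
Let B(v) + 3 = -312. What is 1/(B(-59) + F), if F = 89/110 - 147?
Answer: -110/50731 ≈ -0.0021683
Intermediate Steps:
B(v) = -315 (B(v) = -3 - 312 = -315)
F = -16081/110 (F = (1/110)*89 - 147 = 89/110 - 147 = -16081/110 ≈ -146.19)
1/(B(-59) + F) = 1/(-315 - 16081/110) = 1/(-50731/110) = -110/50731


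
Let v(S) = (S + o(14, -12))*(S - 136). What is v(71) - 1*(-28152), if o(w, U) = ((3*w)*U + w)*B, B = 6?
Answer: 214637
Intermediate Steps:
o(w, U) = 6*w + 18*U*w (o(w, U) = ((3*w)*U + w)*6 = (3*U*w + w)*6 = (w + 3*U*w)*6 = 6*w + 18*U*w)
v(S) = (-2940 + S)*(-136 + S) (v(S) = (S + 6*14*(1 + 3*(-12)))*(S - 136) = (S + 6*14*(1 - 36))*(-136 + S) = (S + 6*14*(-35))*(-136 + S) = (S - 2940)*(-136 + S) = (-2940 + S)*(-136 + S))
v(71) - 1*(-28152) = (399840 + 71² - 3076*71) - 1*(-28152) = (399840 + 5041 - 218396) + 28152 = 186485 + 28152 = 214637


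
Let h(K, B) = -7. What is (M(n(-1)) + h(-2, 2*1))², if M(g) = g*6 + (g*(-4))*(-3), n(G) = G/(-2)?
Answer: 4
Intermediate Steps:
n(G) = -G/2 (n(G) = G*(-½) = -G/2)
M(g) = 18*g (M(g) = 6*g - 4*g*(-3) = 6*g + 12*g = 18*g)
(M(n(-1)) + h(-2, 2*1))² = (18*(-½*(-1)) - 7)² = (18*(½) - 7)² = (9 - 7)² = 2² = 4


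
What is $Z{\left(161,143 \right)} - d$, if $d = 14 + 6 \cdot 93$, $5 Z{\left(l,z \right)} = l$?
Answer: $- \frac{2699}{5} \approx -539.8$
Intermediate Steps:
$Z{\left(l,z \right)} = \frac{l}{5}$
$d = 572$ ($d = 14 + 558 = 572$)
$Z{\left(161,143 \right)} - d = \frac{1}{5} \cdot 161 - 572 = \frac{161}{5} - 572 = - \frac{2699}{5}$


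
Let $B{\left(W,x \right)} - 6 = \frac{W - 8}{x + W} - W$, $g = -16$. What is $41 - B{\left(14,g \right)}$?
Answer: $52$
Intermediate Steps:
$B{\left(W,x \right)} = 6 - W + \frac{-8 + W}{W + x}$ ($B{\left(W,x \right)} = 6 - \left(W - \frac{W - 8}{x + W}\right) = 6 - \left(W - \frac{-8 + W}{W + x}\right) = 6 - W + \frac{-8 + W}{W + x}$)
$41 - B{\left(14,g \right)} = 41 - \frac{-8 - 14^{2} + 6 \left(-16\right) + 7 \cdot 14 - 14 \left(-16\right)}{14 - 16} = 41 - \frac{-8 - 196 - 96 + 98 + 224}{-2} = 41 - - \frac{-8 - 196 - 96 + 98 + 224}{2} = 41 - \left(- \frac{1}{2}\right) 22 = 41 - -11 = 41 + 11 = 52$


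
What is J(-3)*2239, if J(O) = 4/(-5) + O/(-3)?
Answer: 2239/5 ≈ 447.80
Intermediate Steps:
J(O) = -⅘ - O/3 (J(O) = 4*(-⅕) + O*(-⅓) = -⅘ - O/3)
J(-3)*2239 = (-⅘ - ⅓*(-3))*2239 = (-⅘ + 1)*2239 = (⅕)*2239 = 2239/5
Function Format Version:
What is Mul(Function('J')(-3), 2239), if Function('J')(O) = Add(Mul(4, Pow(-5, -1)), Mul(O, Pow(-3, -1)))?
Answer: Rational(2239, 5) ≈ 447.80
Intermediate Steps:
Function('J')(O) = Add(Rational(-4, 5), Mul(Rational(-1, 3), O)) (Function('J')(O) = Add(Mul(4, Rational(-1, 5)), Mul(O, Rational(-1, 3))) = Add(Rational(-4, 5), Mul(Rational(-1, 3), O)))
Mul(Function('J')(-3), 2239) = Mul(Add(Rational(-4, 5), Mul(Rational(-1, 3), -3)), 2239) = Mul(Add(Rational(-4, 5), 1), 2239) = Mul(Rational(1, 5), 2239) = Rational(2239, 5)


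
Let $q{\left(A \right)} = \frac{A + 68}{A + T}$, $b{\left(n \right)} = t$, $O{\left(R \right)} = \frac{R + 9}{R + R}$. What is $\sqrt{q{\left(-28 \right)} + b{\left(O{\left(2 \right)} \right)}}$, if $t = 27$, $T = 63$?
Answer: $\frac{\sqrt{1379}}{7} \approx 5.305$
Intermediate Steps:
$O{\left(R \right)} = \frac{9 + R}{2 R}$
$b{\left(n \right)} = 27$
$q{\left(A \right)} = \frac{68 + A}{63 + A}$ ($q{\left(A \right)} = \frac{A + 68}{A + 63} = \frac{68 + A}{63 + A}$)
$\sqrt{q{\left(-28 \right)} + b{\left(O{\left(2 \right)} \right)}} = \sqrt{\frac{68 - 28}{63 - 28} + 27} = \sqrt{\frac{1}{35} \cdot 40 + 27} = \sqrt{\frac{8}{7} + 27} = \sqrt{\frac{197}{7}} = \frac{\sqrt{1379}}{7}$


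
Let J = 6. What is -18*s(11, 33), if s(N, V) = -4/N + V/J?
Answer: -1017/11 ≈ -92.455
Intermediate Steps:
s(N, V) = -4/N + V/6
-18*s(11, 33) = -18*(-4/11 + (1/6)*33) = -18*(-4*1/11 + 11/2) = -18*(-4/11 + 11/2) = -18*113/22 = -1017/11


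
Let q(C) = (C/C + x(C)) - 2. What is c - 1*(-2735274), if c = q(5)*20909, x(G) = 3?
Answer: 2777092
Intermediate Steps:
q(C) = 2 (q(C) = (C/C + 3) - 2 = (1 + 3) - 2 = 4 - 2 = 2)
c = 41818 (c = 2*20909 = 41818)
c - 1*(-2735274) = 41818 - 1*(-2735274) = 41818 + 2735274 = 2777092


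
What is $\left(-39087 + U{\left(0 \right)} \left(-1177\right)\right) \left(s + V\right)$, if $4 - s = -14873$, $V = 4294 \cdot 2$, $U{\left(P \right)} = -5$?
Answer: $-779084930$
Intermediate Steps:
$V = 8588$
$s = 14877$ ($s = 4 - -14873 = 4 + 14873 = 14877$)
$\left(-39087 + U{\left(0 \right)} \left(-1177\right)\right) \left(s + V\right) = \left(-39087 - -5885\right) \left(14877 + 8588\right) = \left(-39087 + 5885\right) 23465 = \left(-33202\right) 23465 = -779084930$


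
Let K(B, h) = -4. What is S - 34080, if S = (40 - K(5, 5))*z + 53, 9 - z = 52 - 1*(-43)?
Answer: -37811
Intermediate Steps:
z = -86 (z = 9 - (52 - 1*(-43)) = 9 - (52 + 43) = 9 - 1*95 = 9 - 95 = -86)
S = -3731 (S = (40 - 1*(-4))*(-86) + 53 = (40 + 4)*(-86) + 53 = 44*(-86) + 53 = -3784 + 53 = -3731)
S - 34080 = -3731 - 34080 = -37811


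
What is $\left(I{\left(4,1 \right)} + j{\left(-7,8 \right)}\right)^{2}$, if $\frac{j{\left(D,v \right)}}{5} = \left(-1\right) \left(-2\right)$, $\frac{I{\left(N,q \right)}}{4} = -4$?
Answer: $36$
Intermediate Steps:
$I{\left(N,q \right)} = -16$ ($I{\left(N,q \right)} = 4 \left(-4\right) = -16$)
$j{\left(D,v \right)} = 10$ ($j{\left(D,v \right)} = 5 \left(\left(-1\right) \left(-2\right)\right) = 5 \cdot 2 = 10$)
$\left(I{\left(4,1 \right)} + j{\left(-7,8 \right)}\right)^{2} = \left(-16 + 10\right)^{2} = \left(-6\right)^{2} = 36$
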